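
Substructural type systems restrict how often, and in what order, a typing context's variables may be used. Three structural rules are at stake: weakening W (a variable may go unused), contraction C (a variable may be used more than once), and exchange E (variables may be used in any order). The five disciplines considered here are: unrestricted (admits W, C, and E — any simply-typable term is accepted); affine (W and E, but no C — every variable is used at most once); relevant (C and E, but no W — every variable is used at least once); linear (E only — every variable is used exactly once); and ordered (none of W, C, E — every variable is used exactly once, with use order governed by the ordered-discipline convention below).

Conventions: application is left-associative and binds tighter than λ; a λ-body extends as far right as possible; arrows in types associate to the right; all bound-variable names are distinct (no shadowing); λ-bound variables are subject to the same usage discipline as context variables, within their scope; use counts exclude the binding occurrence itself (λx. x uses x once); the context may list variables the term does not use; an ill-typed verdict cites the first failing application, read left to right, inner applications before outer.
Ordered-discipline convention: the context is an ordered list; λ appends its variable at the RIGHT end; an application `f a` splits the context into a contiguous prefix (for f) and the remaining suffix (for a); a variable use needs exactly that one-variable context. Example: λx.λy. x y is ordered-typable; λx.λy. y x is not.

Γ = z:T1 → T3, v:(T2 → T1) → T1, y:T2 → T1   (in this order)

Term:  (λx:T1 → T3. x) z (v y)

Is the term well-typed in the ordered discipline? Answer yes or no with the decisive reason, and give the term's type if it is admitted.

yes — single-use (z, v, y, x), ordered derivation ok; term : T3
variable uses: z ×1, v ×1, y ×1, x (bound) ×1
left-to-right use order: x, z, v, y
typing: the term checks, with type T3
across the five disciplines: ordered ✓ · linear ✓ · affine ✓ · relevant ✓ · unrestricted ✓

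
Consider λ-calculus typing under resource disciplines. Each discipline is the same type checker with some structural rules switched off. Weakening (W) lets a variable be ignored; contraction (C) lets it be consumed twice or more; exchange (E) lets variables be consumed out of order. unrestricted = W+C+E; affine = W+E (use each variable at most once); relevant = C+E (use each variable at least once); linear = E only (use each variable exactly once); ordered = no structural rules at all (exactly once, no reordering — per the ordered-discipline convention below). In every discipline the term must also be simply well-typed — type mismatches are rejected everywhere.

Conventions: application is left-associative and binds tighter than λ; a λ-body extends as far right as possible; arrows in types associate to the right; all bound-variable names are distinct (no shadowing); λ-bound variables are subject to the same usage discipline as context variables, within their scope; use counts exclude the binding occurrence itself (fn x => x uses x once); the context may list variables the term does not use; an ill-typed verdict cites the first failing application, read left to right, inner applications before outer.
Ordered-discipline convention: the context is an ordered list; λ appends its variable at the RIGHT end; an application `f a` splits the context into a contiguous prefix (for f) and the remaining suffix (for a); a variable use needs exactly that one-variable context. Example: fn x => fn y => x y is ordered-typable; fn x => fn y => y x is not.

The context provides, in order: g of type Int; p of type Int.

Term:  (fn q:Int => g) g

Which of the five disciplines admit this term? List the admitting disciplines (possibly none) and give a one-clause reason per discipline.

accepted by: unrestricted
usage: g ×2; p ×0; q (λ-bound) ×0
use order (left to right): g, g
typing: well-typed at Int
ordered ✗ (repeated use of g ×2; unused: p, q — weakening required)
linear ✗ (repeated use of g ×2; unused: p, q — weakening required)
affine ✗ (repeated use of g ×2)
relevant ✗ (unused: p, q — weakening required)
unrestricted ✓ (simply typable at Int; W, C, E all held)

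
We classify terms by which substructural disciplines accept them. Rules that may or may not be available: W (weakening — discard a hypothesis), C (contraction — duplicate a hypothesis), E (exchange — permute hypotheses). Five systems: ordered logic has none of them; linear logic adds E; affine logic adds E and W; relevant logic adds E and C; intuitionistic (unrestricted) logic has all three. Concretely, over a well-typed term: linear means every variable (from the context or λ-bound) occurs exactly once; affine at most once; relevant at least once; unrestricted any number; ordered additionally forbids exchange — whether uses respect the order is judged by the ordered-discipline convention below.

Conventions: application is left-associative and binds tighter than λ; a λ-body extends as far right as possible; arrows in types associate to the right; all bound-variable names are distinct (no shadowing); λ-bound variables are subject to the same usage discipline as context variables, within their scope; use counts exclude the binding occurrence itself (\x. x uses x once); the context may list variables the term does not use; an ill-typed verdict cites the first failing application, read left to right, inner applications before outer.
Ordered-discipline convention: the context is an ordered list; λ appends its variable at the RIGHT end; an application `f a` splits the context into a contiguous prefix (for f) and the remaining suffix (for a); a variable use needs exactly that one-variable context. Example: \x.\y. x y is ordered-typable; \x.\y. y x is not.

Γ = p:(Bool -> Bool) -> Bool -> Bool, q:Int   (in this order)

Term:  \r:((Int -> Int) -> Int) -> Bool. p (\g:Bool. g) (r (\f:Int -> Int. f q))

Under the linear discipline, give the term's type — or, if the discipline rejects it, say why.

term : (((Int -> Int) -> Int) -> Bool) -> Bool
use counts: p: 1; q: 1; r [bound]: 1; g [bound]: 1; f [bound]: 1
order of uses: p, g, r, f, q
typing: ✓ — (((Int -> Int) -> Int) -> Bool) -> Bool
all disciplines: ordered ✗ · linear ✓ · affine ✓ · relevant ✓ · unrestricted ✓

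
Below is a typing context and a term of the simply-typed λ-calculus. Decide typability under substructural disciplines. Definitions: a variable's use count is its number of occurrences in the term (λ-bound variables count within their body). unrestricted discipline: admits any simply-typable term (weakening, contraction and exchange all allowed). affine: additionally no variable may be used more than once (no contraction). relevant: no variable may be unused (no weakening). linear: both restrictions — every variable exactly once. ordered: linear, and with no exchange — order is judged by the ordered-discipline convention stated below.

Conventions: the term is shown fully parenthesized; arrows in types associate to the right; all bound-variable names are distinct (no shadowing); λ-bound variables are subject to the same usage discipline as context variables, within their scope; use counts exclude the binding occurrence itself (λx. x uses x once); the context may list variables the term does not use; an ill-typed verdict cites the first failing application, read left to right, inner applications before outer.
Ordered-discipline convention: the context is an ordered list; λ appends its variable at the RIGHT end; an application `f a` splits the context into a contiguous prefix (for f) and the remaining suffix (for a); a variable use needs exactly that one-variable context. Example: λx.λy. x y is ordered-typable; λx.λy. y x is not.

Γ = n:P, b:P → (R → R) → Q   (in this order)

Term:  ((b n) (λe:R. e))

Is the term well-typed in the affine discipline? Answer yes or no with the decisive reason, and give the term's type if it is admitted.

yes — n, b, e: no repeats, contraction unneeded; term : Q
usage: n=1, b=1, e (λ-bound)=1
left-to-right use order: b, n, e
typing: the term checks, with type Q
per-discipline verdicts: ordered ✗; linear ✓; affine ✓; relevant ✓; unrestricted ✓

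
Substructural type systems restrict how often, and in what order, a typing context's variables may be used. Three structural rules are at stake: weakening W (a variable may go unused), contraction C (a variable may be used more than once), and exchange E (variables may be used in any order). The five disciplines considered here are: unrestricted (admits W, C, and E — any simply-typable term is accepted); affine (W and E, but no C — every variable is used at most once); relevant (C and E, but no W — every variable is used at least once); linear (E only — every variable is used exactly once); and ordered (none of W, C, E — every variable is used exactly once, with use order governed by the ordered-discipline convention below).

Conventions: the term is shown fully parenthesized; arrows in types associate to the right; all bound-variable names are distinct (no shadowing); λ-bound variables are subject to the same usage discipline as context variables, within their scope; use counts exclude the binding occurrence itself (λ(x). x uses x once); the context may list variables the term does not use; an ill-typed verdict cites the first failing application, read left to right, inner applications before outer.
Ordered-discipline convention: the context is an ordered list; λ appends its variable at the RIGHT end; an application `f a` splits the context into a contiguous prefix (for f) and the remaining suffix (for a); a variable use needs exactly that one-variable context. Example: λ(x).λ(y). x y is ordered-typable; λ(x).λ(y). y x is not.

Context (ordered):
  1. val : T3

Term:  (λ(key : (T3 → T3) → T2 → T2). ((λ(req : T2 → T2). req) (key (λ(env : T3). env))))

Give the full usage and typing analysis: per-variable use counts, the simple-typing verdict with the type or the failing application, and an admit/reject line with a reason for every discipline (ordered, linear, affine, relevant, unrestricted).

variable uses: val: 0×; key [bound]: 1×; req [bound]: 1×; env [bound]: 1×
use order (left to right): req, key, env
typing: ✓ — ((T3 → T3) → T2 → T2) → T2 → T2
ordered: ✗, needs weakening: val unused
linear: ✗, needs weakening: val unused
affine: ✓, at most one use each (val, key, req, env)
relevant: ✗, needs weakening: val unused
unrestricted: ✓, typability at ((T3 → T3) → T2 → T2) → T2 → T2 is all that's needed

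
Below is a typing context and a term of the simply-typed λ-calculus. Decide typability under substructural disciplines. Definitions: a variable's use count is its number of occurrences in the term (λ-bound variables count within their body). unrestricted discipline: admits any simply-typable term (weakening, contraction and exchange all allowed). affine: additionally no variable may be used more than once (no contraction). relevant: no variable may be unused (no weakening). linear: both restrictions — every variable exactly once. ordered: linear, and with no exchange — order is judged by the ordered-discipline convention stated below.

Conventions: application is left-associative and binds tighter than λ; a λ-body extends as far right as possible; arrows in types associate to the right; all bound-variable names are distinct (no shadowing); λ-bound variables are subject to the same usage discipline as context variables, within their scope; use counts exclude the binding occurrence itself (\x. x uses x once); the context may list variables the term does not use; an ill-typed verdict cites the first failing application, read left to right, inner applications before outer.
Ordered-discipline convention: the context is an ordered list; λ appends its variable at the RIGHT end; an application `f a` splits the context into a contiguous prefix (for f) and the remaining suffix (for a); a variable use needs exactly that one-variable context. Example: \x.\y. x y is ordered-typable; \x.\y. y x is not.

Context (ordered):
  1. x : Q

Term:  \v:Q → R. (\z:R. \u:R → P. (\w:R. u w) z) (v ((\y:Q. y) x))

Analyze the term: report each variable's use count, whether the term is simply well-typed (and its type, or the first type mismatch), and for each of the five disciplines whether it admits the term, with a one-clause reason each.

variable uses: x ×1, v (bound) ×1, z (bound) ×1, u (bound) ×1, w (bound) ×1, y (bound) ×1
use order (left to right): u, w, z, v, y, x
typing: well-typed at (Q → R) → (R → P) → P
ordered ✗ (use order u, w, z, v, y, x needs exchange)
linear ✓ (x, v, z, u, w, y: one use apiece)
affine ✓ (no duplicate uses among x, v, z, u, w, y)
relevant ✓ (every one of x, v, z, u, w, y appears)
unrestricted ✓ (typability at (Q → R) → (R → P) → P is all that's needed)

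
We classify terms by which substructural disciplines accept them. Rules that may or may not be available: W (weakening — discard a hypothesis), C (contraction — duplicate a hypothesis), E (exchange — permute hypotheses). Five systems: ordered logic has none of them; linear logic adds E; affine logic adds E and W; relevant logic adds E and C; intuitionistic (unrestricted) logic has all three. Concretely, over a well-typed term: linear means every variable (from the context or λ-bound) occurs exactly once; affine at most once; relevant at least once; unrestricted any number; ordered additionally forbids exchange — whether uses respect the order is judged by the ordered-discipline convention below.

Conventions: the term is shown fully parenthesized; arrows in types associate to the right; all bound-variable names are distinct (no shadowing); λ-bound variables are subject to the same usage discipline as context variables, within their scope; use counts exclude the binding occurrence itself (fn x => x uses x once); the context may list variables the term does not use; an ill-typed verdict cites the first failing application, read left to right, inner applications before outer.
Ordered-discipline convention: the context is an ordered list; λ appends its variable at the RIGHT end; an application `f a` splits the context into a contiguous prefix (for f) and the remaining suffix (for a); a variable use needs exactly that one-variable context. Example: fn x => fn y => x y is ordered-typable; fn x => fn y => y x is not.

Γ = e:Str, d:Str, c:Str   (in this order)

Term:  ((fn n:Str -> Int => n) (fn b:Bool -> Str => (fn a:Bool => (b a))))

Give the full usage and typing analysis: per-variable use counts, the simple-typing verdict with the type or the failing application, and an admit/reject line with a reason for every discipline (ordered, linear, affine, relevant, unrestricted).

usage: e: 0, d: 0, c: 0, n (bound): 1, b (bound): 1, a (bound): 1
left-to-right use order: n, b, a
typing: ill-typed: an argument (Bool -> Str) -> Bool -> Str mismatches the expected Str -> Int
ordered: ✗, the type mismatch rejects it
linear: ✗, not simply typable
affine: ✗, fails simple typing
relevant: ✗, a type mismatch blocks all five
unrestricted: ✗, the type mismatch rejects it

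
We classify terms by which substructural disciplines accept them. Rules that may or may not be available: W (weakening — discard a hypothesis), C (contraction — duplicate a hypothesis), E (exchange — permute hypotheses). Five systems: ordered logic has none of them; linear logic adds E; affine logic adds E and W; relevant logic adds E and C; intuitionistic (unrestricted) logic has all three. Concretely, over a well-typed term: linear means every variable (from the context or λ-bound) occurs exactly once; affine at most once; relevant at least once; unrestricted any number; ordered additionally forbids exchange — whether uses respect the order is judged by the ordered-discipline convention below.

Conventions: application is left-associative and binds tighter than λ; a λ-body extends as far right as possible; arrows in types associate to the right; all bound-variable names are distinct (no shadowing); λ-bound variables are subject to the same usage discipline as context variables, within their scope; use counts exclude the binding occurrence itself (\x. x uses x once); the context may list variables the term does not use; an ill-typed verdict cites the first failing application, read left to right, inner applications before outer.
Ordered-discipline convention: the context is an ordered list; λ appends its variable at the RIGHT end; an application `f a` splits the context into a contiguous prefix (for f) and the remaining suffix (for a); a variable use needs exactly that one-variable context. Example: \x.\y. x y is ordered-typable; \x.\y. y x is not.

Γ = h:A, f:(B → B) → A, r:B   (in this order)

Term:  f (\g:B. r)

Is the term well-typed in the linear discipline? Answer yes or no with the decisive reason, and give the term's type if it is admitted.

no — unused: h, g — weakening required
variable uses: h ×0, f ×1, r ×1, g (λ-bound) ×0
left-to-right use order: f, r
typing: ✓ — A
summary: ordered ✗, linear ✗, affine ✓, relevant ✗, unrestricted ✓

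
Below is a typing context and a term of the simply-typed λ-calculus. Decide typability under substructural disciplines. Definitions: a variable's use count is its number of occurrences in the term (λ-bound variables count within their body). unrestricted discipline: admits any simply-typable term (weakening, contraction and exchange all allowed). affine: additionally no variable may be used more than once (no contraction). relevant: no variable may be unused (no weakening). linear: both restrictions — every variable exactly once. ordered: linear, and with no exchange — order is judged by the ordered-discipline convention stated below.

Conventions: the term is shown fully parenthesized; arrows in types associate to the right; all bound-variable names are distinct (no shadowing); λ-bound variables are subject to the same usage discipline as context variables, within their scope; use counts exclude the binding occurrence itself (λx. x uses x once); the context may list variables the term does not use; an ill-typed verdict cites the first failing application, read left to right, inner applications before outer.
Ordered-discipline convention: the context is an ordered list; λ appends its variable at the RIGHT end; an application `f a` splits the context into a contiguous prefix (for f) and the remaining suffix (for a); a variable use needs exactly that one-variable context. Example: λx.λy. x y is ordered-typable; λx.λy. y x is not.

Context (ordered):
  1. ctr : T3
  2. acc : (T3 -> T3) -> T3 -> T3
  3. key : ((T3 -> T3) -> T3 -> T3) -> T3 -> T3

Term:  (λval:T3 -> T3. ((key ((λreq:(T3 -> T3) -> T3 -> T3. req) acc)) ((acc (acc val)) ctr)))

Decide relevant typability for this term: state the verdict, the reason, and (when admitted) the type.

yes — ctr, acc, key, val, req: all used, weakening unneeded; term : (T3 -> T3) -> T3
variable uses: ctr ×1, acc ×3, key ×1, val (bound) ×1, req (bound) ×1
use order (left to right): key, req, acc, acc, acc, val, ctr
typing: well-typed — term : (T3 -> T3) -> T3
all disciplines: ordered ✗; linear ✗; affine ✗; relevant ✓; unrestricted ✓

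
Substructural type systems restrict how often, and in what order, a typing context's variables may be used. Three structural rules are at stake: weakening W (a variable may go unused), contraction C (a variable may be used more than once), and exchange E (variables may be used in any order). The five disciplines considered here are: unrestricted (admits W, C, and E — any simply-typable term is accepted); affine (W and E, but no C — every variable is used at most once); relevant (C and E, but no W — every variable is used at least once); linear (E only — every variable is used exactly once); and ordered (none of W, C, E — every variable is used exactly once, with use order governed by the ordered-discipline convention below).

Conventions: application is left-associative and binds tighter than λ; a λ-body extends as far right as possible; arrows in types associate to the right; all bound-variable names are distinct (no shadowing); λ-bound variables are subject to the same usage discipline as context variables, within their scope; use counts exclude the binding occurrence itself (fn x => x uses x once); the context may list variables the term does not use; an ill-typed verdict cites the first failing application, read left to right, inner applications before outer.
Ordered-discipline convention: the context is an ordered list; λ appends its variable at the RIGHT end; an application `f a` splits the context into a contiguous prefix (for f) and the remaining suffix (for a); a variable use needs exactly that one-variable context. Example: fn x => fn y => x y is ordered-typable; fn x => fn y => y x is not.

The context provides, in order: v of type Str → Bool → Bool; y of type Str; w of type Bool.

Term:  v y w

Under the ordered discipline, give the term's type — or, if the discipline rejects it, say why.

term : Bool
usage: v: 1, y: 1, w: 1
order of uses: v, y, w
typing: the term checks, with type Bool
summary: ordered ✓, linear ✓, affine ✓, relevant ✓, unrestricted ✓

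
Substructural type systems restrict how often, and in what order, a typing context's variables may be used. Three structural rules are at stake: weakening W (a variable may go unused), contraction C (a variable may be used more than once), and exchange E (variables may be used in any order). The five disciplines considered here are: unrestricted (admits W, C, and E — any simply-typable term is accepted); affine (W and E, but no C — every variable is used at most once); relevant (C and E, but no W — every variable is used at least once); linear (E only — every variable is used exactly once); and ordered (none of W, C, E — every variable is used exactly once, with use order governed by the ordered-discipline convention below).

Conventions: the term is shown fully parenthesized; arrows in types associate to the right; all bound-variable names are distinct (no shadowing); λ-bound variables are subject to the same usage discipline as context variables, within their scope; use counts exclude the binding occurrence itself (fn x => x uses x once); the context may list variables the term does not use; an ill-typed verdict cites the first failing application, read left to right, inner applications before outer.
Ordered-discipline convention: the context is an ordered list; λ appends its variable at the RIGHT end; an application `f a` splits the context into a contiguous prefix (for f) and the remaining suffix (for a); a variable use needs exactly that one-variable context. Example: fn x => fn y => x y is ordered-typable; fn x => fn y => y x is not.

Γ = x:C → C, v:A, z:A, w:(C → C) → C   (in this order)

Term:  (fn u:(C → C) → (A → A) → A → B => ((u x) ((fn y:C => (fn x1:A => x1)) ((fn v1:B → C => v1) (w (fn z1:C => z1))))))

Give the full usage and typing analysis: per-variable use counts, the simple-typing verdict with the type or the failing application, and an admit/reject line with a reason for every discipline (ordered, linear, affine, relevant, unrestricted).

variable uses: x: 1, v: 0, z: 0, w: 1, u (λ-bound): 1, y (λ-bound): 0, x1 (λ-bound): 1, v1 (λ-bound): 1, z1 (λ-bound): 1
order of uses: u, x, x1, v1, w, z1
typing: ill-typed: a function awaiting B → C gets C
ordered: ✗ — the type mismatch rejects it
linear: ✗ — not simply typable
affine: ✗ — fails simple typing
relevant: ✗ — a type mismatch blocks all five
unrestricted: ✗ — the type mismatch rejects it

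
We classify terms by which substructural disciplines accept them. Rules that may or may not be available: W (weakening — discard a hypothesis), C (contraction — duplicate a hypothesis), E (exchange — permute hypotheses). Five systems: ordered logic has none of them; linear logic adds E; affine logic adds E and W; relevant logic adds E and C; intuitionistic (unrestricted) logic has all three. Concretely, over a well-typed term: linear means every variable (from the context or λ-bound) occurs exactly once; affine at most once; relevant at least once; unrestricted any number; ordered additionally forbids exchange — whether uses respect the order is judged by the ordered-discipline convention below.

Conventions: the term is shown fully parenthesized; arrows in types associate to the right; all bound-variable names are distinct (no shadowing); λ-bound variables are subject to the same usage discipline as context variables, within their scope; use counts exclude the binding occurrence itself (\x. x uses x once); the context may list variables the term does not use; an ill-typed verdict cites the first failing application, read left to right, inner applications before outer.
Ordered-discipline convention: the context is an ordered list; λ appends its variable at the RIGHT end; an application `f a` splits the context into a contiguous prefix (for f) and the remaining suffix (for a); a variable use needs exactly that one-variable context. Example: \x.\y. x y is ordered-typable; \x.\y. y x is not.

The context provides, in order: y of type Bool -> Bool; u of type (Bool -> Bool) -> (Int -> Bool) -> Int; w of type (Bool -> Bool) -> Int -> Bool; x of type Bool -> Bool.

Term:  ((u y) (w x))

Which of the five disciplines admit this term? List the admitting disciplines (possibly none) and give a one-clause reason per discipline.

admitting disciplines: linear, affine, relevant, unrestricted
usage: y ×1, u ×1, w ×1, x ×1
use order (left to right): u, y, w, x
typing: ✓ — Int
ordered ✗ (needs exchange: uses follow u, y, w, x)
linear ✓ (single use per variable (y, u, w, x))
affine ✓ (y, u, w, x: no repeats, contraction unneeded)
relevant ✓ (every one of y, u, w, x appears)
unrestricted ✓ (type-checks (Int) and nothing is barred)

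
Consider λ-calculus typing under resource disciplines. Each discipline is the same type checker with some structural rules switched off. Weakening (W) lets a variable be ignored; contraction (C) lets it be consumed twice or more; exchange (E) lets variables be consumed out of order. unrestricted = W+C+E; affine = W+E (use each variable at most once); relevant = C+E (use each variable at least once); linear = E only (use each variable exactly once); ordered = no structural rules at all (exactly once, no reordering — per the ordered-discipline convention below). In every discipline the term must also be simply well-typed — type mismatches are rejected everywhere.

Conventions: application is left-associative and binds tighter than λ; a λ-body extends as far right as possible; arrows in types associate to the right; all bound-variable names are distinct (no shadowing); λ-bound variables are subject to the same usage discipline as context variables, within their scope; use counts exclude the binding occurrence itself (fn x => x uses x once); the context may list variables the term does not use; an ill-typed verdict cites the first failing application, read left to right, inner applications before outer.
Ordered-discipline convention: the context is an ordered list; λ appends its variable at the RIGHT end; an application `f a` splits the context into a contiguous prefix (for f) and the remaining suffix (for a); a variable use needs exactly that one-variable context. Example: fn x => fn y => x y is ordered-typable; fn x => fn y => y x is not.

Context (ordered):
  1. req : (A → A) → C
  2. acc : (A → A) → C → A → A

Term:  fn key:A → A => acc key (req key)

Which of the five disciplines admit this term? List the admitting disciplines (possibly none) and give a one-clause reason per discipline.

accepted by: relevant, unrestricted
use counts: req: 1×, acc: 1×, key (λ-bound): 2×
left-to-right use order: acc, key, req, key
typing: well-typed at (A → A) → A → A
ordered: ✗, needs contraction — key ×2
linear: ✗, needs contraction — key ×2
affine: ✗, needs contraction — key ×2
relevant: ✓, none of req, acc, key goes unused
unrestricted: ✓, typability at (A → A) → A → A is all that's needed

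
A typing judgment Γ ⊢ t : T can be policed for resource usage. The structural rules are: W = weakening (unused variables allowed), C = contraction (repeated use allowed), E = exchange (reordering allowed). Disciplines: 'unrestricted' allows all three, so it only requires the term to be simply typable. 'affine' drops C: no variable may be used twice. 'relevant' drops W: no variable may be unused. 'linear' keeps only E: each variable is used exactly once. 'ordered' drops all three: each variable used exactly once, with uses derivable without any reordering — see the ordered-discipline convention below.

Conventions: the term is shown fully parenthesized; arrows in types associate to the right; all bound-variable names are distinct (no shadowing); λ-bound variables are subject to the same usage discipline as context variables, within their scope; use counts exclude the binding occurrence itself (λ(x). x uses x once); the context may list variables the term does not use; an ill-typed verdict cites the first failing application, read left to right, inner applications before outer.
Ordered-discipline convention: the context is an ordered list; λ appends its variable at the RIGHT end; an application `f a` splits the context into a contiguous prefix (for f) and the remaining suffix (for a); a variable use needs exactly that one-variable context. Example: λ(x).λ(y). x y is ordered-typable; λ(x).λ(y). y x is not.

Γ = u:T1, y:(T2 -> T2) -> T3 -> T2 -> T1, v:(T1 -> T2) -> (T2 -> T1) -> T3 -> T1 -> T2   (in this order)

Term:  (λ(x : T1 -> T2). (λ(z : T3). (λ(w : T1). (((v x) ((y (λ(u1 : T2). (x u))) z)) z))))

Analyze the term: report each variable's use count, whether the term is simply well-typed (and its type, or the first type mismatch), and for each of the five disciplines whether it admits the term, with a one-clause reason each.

counts: u ×1, y ×1, v ×1, x (λ-bound) ×2, z (λ-bound) ×2, w (λ-bound) ×0, u1 (λ-bound) ×0
order of uses: v, x, y, x, u, z, z
typing: well-typed at (T1 -> T2) -> T3 -> T1 -> T1 -> T2
ordered: ✗, repeated use of x ×2, z ×2; w, u1 never used (weakening)
linear: ✗, repeated use of x ×2, z ×2; w, u1 never used (weakening)
affine: ✗, repeated use of x ×2, z ×2
relevant: ✗, w, u1 never used (weakening)
unrestricted: ✓, typability at (T1 -> T2) -> T3 -> T1 -> T1 -> T2 is all that's needed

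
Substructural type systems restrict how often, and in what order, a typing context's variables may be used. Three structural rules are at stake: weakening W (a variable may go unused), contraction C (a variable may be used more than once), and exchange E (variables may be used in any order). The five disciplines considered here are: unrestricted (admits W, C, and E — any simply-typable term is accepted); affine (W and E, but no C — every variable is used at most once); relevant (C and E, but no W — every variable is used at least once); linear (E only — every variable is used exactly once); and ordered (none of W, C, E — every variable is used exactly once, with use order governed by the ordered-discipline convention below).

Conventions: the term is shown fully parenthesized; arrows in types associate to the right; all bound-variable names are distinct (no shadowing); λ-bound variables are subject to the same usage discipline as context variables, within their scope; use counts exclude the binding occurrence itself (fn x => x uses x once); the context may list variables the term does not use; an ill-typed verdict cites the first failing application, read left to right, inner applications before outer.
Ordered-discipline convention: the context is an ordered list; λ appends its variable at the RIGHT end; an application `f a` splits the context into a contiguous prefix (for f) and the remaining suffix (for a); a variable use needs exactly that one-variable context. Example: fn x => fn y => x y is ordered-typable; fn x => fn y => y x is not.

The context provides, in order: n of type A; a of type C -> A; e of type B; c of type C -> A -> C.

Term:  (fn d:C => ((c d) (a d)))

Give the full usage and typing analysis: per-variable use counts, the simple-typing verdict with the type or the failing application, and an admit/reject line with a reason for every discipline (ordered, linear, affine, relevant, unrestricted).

counts: n: 0×, a: 1×, e: 0×, c: 1×, d [bound]: 2×
uses in reading order: c, d, a, d
typing: well-typed at C -> C
ordered: ✗ — needs contraction — d ×2; n, e left unused
linear: ✗ — needs contraction — d ×2; n, e left unused
affine: ✗ — needs contraction — d ×2
relevant: ✗ — n, e left unused
unrestricted: ✓ — well-typed at C -> C; no restrictions here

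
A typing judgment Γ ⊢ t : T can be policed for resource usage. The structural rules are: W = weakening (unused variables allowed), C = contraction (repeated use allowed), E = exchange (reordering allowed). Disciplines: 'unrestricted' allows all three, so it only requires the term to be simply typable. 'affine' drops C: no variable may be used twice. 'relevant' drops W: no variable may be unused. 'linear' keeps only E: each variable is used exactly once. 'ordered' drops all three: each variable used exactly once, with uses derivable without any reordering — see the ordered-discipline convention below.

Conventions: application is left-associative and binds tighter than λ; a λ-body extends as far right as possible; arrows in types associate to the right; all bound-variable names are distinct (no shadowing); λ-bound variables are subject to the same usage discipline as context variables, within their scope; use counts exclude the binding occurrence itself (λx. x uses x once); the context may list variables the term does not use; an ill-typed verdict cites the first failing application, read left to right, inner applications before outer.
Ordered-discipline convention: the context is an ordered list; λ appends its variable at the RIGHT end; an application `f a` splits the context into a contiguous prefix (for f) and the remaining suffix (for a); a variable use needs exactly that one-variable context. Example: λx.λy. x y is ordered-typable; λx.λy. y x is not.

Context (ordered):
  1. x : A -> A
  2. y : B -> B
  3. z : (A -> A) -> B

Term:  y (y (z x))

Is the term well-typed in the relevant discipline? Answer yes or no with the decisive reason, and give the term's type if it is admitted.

yes — x, y, z: all used, weakening unneeded; term : B
use counts: x=1; y=2; z=1
uses in reading order: y, y, z, x
typing: well-typed — term : B
all disciplines: ordered ✗, linear ✗, affine ✗, relevant ✓, unrestricted ✓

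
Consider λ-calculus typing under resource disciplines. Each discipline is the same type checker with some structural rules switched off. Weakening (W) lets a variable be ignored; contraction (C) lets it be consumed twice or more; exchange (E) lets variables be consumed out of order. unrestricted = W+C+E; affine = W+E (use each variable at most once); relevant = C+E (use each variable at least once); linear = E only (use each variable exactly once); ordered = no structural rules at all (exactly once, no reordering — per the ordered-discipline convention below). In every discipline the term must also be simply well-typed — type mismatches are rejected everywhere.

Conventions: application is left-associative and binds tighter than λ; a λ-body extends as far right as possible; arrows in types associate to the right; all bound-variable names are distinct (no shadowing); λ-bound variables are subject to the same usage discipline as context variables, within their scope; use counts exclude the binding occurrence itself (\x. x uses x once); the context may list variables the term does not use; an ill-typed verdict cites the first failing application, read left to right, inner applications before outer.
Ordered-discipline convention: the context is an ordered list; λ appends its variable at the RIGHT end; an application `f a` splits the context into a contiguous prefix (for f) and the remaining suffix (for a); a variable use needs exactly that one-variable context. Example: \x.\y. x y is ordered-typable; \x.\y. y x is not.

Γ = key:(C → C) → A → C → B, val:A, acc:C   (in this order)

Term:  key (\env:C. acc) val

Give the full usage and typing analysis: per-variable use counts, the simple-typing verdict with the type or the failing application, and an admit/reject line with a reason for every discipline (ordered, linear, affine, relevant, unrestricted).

use counts: key=1, val=1, acc=1, env (λ-bound)=0
order of uses: key, acc, val
typing: ✓ — C → B
ordered: ✗ — needs weakening: env unused
linear: ✗ — needs weakening: env unused
affine: ✓ — key, val, acc, env: no repeats, contraction unneeded
relevant: ✗ — needs weakening: env unused
unrestricted: ✓ — type-checks (C → B) and nothing is barred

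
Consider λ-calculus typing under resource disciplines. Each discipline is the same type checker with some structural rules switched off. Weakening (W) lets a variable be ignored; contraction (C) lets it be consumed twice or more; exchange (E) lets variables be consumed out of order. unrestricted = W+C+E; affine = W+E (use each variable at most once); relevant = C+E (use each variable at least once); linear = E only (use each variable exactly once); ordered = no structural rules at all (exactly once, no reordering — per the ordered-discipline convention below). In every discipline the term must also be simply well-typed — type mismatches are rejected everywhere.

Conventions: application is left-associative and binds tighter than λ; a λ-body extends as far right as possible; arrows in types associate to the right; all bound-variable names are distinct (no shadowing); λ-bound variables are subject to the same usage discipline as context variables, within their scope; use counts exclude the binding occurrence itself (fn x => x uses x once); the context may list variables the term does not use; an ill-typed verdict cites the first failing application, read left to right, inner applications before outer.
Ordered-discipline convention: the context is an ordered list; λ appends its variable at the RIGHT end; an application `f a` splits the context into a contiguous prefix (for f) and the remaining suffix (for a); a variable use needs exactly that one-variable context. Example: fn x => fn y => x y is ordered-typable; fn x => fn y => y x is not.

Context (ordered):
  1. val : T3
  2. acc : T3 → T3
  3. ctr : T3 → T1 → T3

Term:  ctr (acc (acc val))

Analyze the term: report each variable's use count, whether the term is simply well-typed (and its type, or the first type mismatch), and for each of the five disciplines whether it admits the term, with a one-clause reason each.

usage: val ×1, acc ×2, ctr ×1
uses in reading order: ctr, acc, acc, val
typing: ✓ — T1 → T3
ordered: ✗ — needs contraction — acc ×2
linear: ✗ — needs contraction — acc ×2
affine: ✗ — needs contraction — acc ×2
relevant: ✓ — at least one use each (val, acc, ctr)
unrestricted: ✓ — type-checks (T1 → T3) and nothing is barred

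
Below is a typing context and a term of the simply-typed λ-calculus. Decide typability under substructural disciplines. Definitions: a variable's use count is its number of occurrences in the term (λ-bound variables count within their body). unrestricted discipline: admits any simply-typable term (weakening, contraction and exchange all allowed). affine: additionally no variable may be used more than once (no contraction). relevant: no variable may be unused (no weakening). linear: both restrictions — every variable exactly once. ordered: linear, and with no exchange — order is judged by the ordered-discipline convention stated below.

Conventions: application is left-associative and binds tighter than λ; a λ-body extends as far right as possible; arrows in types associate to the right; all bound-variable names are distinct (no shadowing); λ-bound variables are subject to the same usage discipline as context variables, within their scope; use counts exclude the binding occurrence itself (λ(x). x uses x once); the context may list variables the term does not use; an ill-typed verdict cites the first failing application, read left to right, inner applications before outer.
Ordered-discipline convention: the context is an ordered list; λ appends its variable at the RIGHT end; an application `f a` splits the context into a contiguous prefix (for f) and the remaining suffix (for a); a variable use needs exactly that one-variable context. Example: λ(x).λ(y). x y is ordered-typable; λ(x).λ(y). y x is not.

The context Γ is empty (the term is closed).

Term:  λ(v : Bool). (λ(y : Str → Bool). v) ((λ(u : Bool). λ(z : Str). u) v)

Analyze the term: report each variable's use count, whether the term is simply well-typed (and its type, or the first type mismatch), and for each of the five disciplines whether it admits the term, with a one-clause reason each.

variable uses: v (bound): 2; y (bound): 0; u (bound): 1; z (bound): 0
order of uses: v, u, v
typing: well-typed at Bool → Bool
ordered: ✗, v ×2 used more than once (contraction); y, z never used (weakening)
linear: ✗, v ×2 used more than once (contraction); y, z never used (weakening)
affine: ✗, v ×2 used more than once (contraction)
relevant: ✗, y, z never used (weakening)
unrestricted: ✓, well-typed at Bool → Bool; no restrictions here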